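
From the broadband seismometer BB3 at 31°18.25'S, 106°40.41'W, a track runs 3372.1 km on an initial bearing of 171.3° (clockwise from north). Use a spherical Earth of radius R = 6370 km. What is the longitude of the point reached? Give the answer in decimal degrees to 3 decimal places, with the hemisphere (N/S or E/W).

97.596°W

BB3: φ = -31.30417°, λ = -106.67350°
δ = d/R = 3372.1/6370 = 0.529372 rad
φ₂ = arcsin(sin φ₁ cos δ + cos φ₁ sin δ cos θ)
   = arcsin(-0.51958·0.86312 + 0.85442·0.50499·-0.98849) = -61.04189°
λ₂ = λ₁ + atan2(sin θ sin δ cos φ₁, cos δ − sin φ₁ sin φ₂) = -97.59627°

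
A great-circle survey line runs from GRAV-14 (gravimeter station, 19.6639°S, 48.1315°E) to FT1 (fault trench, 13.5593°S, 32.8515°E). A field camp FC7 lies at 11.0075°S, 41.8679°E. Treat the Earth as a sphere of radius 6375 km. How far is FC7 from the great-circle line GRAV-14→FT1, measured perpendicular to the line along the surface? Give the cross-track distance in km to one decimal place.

δ₁₃ = central angle GRAV-14→FC7 = 0.184158 rad  (haversine)
θ₁₃ = bearing GRAV-14→FC7 = 324.208°,  θ₁₂ = bearing GRAV-14→FT1 = 290.302°
dₓₜ = R·arcsin(sin δ₁₃ · sin(θ₁₃ − θ₁₂)) = 6375·arcsin(0.18312·sin(33.906°)) = 652.341 km
|dₓₜ| = 652.341 km

652.3 km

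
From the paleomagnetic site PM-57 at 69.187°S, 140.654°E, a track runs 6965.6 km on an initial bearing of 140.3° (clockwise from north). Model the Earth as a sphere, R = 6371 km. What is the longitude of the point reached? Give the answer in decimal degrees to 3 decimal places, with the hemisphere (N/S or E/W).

89.380°W

δ = d/R = 6965.6/6371 = 1.093329 rad
φ₂ = arcsin(sin φ₁ cos δ + cos φ₁ sin δ cos θ)
   = arcsin(-0.93475·0.45953 + 0.35532·0.88816·-0.76940) = -42.24886°
λ₂ = λ₁ + atan2(sin θ sin δ cos φ₁, cos δ − sin φ₁ sin φ₂) = -89.37960°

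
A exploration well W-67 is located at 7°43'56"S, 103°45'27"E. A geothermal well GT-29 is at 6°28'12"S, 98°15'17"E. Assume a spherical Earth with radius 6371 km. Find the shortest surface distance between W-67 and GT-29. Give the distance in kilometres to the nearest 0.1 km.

W-67: φ = -7.73222°, λ = +103.75750°
GT-29: φ = -6.47000°, λ = +98.25472°
Δφ = 1.2622°,  Δλ = -5.5028°
a = sin²(Δφ/2) + cos φ₁ cos φ₂ sin²(Δλ/2) = 0.002390
c = 2·arcsin(√a) = 0.097815 rad = 5.6044°
d = R·c = 6371 × 0.097815 = 623.2 km

623.2 km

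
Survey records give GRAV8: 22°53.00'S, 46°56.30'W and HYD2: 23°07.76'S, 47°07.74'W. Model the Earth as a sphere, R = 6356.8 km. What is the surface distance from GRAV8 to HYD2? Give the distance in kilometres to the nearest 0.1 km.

33.5 km

GRAV8: φ = -22.88333°, λ = -46.93833°
HYD2: φ = -23.12933°, λ = -47.12900°
Δφ = -0.2460°,  Δλ = -0.1907°
a = sin²(Δφ/2) + cos φ₁ cos φ₂ sin²(Δλ/2) = 0.000007
c = 2·arcsin(√a) = 0.005274 rad = 0.3022°
d = R·c = 6356.8 × 0.005274 = 33.5 km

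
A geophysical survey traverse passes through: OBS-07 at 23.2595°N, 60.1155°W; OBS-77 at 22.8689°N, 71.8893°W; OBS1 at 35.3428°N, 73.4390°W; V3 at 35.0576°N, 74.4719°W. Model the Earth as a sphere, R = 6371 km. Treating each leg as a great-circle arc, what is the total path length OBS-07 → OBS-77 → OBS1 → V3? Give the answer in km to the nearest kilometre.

OBS-07→OBS-77: c = 0.189137 rad, d = 1204.99 km
OBS-77→OBS1: c = 0.218980 rad, d = 1395.12 km
OBS1→V3: c = 0.015549 rad, d = 99.06 km
Total = 1204.99 + 1395.12 + 99.06 = 2699.18 km

2699 km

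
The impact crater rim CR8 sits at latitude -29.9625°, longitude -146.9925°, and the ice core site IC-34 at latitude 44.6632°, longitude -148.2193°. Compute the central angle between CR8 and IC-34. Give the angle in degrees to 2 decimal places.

74.63°

Δφ = 74.6257°,  Δλ = -1.2268°
a = sin²(Δφ/2) + cos φ₁ cos φ₂ sin²(Δλ/2) = 0.367509
c = 2·arcsin(√a) = 1.302611 rad = 74.6341°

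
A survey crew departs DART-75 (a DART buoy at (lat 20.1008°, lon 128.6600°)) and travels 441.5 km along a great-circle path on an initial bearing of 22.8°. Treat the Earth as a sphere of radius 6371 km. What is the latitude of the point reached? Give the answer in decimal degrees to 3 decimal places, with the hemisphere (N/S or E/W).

δ = d/R = 441.5/6371 = 0.069298 rad
φ₂ = arcsin(sin φ₁ cos δ + cos φ₁ sin δ cos θ)
   = arcsin(0.34367·0.99760 + 0.93909·0.06924·0.92186) = 23.75286°
λ₂ = λ₁ + atan2(sin θ sin δ cos φ₁, cos δ − sin φ₁ sin φ₂) = 130.33993°

23.753°N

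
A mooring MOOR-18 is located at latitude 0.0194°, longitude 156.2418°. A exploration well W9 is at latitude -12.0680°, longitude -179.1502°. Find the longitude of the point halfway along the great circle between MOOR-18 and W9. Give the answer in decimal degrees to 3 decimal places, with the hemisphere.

Bx = cos φ₂ cos Δλ = 0.889085,  By = cos φ₂ sin Δλ = 0.407205
φₘ = atan2(sin φ₁ + sin φ₂, √((cos φ₁ + Bx)² + By²)) = -6.16483°
λₘ = λ₁ + atan2(By, cos φ₁ + Bx) = 168.40617°

168.406°E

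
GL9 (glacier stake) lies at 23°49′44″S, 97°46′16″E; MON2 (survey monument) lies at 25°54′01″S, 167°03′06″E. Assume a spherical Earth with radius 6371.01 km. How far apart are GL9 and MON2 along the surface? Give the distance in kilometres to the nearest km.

GL9: φ = -23.82889°, λ = +97.77111°
MON2: φ = -25.90028°, λ = +167.05167°
Δφ = -2.0714°,  Δλ = 69.2806°
a = sin²(Δφ/2) + cos φ₁ cos φ₂ sin²(Δλ/2) = 0.266200
c = 2·arcsin(√a) = 1.084224 rad = 62.1214°
d = R·c = 6371.01 × 1.084224 = 6907.6 km

6908 km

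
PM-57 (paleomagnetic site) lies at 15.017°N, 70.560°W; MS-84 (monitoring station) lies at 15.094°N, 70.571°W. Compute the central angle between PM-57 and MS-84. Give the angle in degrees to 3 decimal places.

Δφ = 0.0770°,  Δλ = -0.0110°
a = sin²(Δφ/2) + cos φ₁ cos φ₂ sin²(Δλ/2) = 0.000000
c = 2·arcsin(√a) = 0.001357 rad = 0.0777°

0.078°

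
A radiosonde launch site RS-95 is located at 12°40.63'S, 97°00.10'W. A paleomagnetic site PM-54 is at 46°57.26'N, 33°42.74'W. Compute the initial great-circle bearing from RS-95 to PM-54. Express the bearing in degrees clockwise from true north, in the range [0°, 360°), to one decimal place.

38.0°

RS-95: φ = -12.67717°, λ = -97.00167°
PM-54: φ = +46.95433°, λ = -33.71233°
Δλ = 63.2893°
y = sin Δλ · cos φ₂ = 0.609741
x = cos φ₁ sin φ₂ − sin φ₁ cos φ₂ cos Δλ = 0.780326
θ = atan2(y, x) = 38.0038° → 38.0038° (mod 360°)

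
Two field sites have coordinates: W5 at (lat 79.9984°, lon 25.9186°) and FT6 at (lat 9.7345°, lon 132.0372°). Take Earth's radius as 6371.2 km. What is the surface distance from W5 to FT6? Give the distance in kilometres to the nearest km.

Δφ = -70.2639°,  Δλ = 106.1186°
a = sin²(Δφ/2) + cos φ₁ cos φ₂ sin²(Δλ/2) = 0.440505
c = 2·arcsin(√a) = 1.451523 rad = 83.1662°
d = R·c = 6371.2 × 1.451523 = 9247.9 km

9248 km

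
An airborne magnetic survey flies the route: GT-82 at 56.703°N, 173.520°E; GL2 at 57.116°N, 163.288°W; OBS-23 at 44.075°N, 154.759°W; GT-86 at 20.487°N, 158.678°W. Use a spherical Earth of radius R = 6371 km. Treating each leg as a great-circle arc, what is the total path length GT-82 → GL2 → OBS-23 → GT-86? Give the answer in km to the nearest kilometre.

5617 km

GT-82→GL2: c = 0.220045 rad, d = 1401.91 km
GL2→OBS-23: c = 0.245997 rad, d = 1567.24 km
OBS-23→GT-86: c = 0.415603 rad, d = 2647.81 km
Total = 1401.91 + 1567.24 + 2647.81 = 5616.96 km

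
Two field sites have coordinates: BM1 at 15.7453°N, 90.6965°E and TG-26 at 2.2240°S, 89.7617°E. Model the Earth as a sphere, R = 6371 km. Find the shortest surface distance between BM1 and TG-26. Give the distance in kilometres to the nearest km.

2001 km

Δφ = -17.9693°,  Δλ = -0.9348°
a = sin²(Δφ/2) + cos φ₁ cos φ₂ sin²(Δλ/2) = 0.024453
c = 2·arcsin(√a) = 0.314038 rad = 17.9931°
d = R·c = 6371 × 0.314038 = 2000.7 km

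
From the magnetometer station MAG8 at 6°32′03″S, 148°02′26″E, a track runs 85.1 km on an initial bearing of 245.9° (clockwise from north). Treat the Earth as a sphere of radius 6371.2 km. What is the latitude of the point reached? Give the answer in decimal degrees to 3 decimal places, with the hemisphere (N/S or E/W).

MAG8: φ = -6.53417°, λ = +148.04056°
δ = d/R = 85.1/6371.2 = 0.013357 rad
φ₂ = arcsin(sin φ₁ cos δ + cos φ₁ sin δ cos θ)
   = arcsin(-0.11380·0.99991 + 0.99350·0.01336·-0.40833) = -6.84617°
λ₂ = λ₁ + atan2(sin θ sin δ cos φ₁, cos δ − sin φ₁ sin φ₂) = 147.33695°

6.846°S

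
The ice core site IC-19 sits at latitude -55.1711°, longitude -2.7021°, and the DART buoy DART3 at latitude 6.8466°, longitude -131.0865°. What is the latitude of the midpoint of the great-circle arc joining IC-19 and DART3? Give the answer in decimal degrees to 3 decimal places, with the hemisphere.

41.988°S

Bx = cos φ₂ cos Δλ = -0.616506,  By = cos φ₂ sin Δλ = -0.778273
φₘ = atan2(sin φ₁ + sin φ₂, √((cos φ₁ + Bx)² + By²)) = -41.98781°
λₘ = λ₁ + atan2(By, cos φ₁ + Bx) = -96.03907°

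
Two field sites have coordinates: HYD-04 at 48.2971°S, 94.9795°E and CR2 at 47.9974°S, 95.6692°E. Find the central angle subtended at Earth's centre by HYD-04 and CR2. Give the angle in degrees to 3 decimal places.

0.549°

Δφ = 0.2997°,  Δλ = 0.6897°
a = sin²(Δφ/2) + cos φ₁ cos φ₂ sin²(Δλ/2) = 0.000023
c = 2·arcsin(√a) = 0.009585 rad = 0.5492°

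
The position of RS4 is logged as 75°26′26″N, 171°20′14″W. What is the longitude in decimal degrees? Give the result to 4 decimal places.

171.3372°W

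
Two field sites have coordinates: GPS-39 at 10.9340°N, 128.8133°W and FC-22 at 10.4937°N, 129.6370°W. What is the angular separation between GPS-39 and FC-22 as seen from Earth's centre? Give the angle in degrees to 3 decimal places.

Δφ = -0.4403°,  Δλ = -0.8237°
a = sin²(Δφ/2) + cos φ₁ cos φ₂ sin²(Δλ/2) = 0.000065
c = 2·arcsin(√a) = 0.016081 rad = 0.9214°

0.921°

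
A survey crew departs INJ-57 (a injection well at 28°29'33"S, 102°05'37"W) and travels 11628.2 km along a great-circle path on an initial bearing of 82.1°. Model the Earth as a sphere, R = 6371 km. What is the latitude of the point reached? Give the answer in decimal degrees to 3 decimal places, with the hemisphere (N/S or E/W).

13.707°N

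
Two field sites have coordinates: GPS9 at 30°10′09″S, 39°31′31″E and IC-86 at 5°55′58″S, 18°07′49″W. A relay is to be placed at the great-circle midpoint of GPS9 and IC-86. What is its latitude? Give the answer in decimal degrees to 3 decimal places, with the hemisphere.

GPS9: φ = -30.16917°, λ = +39.52528°
IC-86: φ = -5.93278°, λ = -18.13028°
Bx = cos φ₂ cos Δλ = 0.532142,  By = cos φ₂ sin Δλ = -0.840322
φₘ = atan2(sin φ₁ + sin φ₂, √((cos φ₁ + Bx)² + By²)) = -20.39158°
λₘ = λ₁ + atan2(By, cos φ₁ + Bx) = 8.49191°

20.392°S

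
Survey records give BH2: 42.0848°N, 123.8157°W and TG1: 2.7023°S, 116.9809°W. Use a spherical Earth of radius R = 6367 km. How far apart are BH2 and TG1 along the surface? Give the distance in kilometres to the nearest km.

5024 km

Δφ = -44.7871°,  Δλ = 6.8348°
a = sin²(Δφ/2) + cos φ₁ cos φ₂ sin²(Δλ/2) = 0.147769
c = 2·arcsin(√a) = 0.789133 rad = 45.2140°
d = R·c = 6367 × 0.789133 = 5024.4 km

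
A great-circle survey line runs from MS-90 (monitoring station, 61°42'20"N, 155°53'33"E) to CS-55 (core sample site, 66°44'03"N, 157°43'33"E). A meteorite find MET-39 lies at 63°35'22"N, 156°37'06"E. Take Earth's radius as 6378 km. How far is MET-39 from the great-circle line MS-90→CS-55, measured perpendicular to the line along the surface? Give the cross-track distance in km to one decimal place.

5.7 km

MS-90: φ = +61.70556°, λ = +155.89250°
CS-55: φ = +66.73417°, λ = +157.72583°
MET-39: φ = +63.58944°, λ = +156.61833°
δ₁₃ = central angle MS-90→MET-39 = 0.033391 rad  (haversine)
θ₁₃ = bearing MS-90→MET-39 = 9.717°,  θ₁₂ = bearing MS-90→CS-55 = 8.187°
dₓₜ = R·arcsin(sin δ₁₃ · sin(θ₁₃ − θ₁₂)) = 6378·arcsin(0.03338·sin(1.530°)) = 5.684 km
|dₓₜ| = 5.684 km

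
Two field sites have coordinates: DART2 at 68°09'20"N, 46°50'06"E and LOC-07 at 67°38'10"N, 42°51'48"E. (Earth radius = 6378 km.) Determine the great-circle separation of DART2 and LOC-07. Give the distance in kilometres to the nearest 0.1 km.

176.1 km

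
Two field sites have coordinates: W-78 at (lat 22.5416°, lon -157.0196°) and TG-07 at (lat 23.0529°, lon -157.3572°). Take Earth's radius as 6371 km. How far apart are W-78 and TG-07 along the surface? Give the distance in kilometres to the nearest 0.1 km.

66.6 km

Δφ = 0.5113°,  Δλ = -0.3376°
a = sin²(Δφ/2) + cos φ₁ cos φ₂ sin²(Δλ/2) = 0.000027
c = 2·arcsin(√a) = 0.010447 rad = 0.5986°
d = R·c = 6371 × 0.010447 = 66.6 km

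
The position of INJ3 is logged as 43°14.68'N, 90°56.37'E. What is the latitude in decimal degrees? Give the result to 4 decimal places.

43.2447°N

43° + 14.68′/60 = 43 + 0.24467 = 43.2447°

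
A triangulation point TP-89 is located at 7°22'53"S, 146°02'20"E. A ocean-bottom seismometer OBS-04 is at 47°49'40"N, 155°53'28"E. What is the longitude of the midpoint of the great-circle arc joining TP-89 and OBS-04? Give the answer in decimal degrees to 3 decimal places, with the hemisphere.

TP-89: φ = -7.38139°, λ = +146.03889°
OBS-04: φ = +47.82778°, λ = +155.89111°
Bx = cos φ₂ cos Δλ = 0.661460,  By = cos φ₂ sin Δλ = 0.114875
φₘ = atan2(sin φ₁ + sin φ₂, √((cos φ₁ + Bx)² + By²)) = 20.28950°
λₘ = λ₁ + atan2(By, cos φ₁ + Bx) = 150.01384°

150.014°E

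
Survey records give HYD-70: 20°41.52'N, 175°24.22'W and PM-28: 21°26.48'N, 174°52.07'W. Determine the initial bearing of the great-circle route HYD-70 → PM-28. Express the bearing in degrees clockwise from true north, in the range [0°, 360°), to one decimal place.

33.6°

HYD-70: φ = +20.69200°, λ = -175.40367°
PM-28: φ = +21.44133°, λ = -174.86783°
Δλ = 0.5358°
y = sin Δλ · cos φ₂ = 0.008705
x = cos φ₁ sin φ₂ − sin φ₁ cos φ₂ cos Δλ = 0.013092
θ = atan2(y, x) = 33.6187° → 33.6187° (mod 360°)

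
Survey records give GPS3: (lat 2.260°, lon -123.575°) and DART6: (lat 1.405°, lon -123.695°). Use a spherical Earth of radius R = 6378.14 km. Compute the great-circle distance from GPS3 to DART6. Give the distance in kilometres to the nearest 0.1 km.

96.1 km

Δφ = -0.8550°,  Δλ = -0.1200°
a = sin²(Δφ/2) + cos φ₁ cos φ₂ sin²(Δλ/2) = 0.000057
c = 2·arcsin(√a) = 0.015069 rad = 0.8634°
d = R·c = 6378.14 × 0.015069 = 96.1 km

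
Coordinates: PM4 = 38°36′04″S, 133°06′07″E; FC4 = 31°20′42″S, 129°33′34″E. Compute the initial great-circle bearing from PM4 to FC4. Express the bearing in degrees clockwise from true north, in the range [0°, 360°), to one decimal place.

337.2°

PM4: φ = -38.60111°, λ = +133.10194°
FC4: φ = -31.34500°, λ = +129.55944°
Δλ = -3.5425°
y = sin Δλ · cos φ₂ = -0.052771
x = cos φ₁ sin φ₂ − sin φ₁ cos φ₂ cos Δλ = 0.125287
θ = atan2(y, x) = -22.8409° → 337.1591° (mod 360°)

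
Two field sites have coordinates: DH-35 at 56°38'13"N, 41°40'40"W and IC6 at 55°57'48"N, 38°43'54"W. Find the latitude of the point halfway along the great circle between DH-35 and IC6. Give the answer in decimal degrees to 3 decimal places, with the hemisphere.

56.309°N

DH-35: φ = +56.63694°, λ = -41.67778°
IC6: φ = +55.96333°, λ = -38.73167°
Bx = cos φ₂ cos Δλ = 0.558984,  By = cos φ₂ sin Δλ = 0.028768
φₘ = atan2(sin φ₁ + sin φ₂, √((cos φ₁ + Bx)² + By²)) = 56.30888°
λₘ = λ₁ + atan2(By, cos φ₁ + Bx) = -40.19174°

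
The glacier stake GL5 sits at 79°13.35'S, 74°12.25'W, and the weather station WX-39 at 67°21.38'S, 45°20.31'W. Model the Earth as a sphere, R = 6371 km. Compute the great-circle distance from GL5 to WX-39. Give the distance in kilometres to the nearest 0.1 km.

GL5: φ = -79.22250°, λ = -74.20417°
WX-39: φ = -67.35633°, λ = -45.33850°
Δφ = 11.8662°,  Δλ = 28.8657°
a = sin²(Δφ/2) + cos φ₁ cos φ₂ sin²(Δλ/2) = 0.015157
c = 2·arcsin(√a) = 0.246855 rad = 14.1437°
d = R·c = 6371 × 0.246855 = 1572.7 km

1572.7 km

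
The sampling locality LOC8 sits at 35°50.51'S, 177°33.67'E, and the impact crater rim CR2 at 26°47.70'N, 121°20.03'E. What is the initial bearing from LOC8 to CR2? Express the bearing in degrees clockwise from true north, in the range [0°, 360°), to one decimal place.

311.5°

LOC8: φ = -35.84183°, λ = +177.56117°
CR2: φ = +26.79500°, λ = +121.33383°
Δλ = -56.2273°
y = sin Δλ · cos φ₂ = -0.741994
x = cos φ₁ sin φ₂ − sin φ₁ cos φ₂ cos Δλ = 0.655990
θ = atan2(y, x) = -48.5204° → 311.4796° (mod 360°)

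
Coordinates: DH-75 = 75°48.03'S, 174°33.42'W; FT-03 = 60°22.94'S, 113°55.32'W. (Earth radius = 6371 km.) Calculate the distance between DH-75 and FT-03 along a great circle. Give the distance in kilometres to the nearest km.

2841 km

DH-75: φ = -75.80050°, λ = -174.55700°
FT-03: φ = -60.38233°, λ = -113.92200°
Δφ = 15.4182°,  Δλ = 60.6350°
a = sin²(Δφ/2) + cos φ₁ cos φ₂ sin²(Δλ/2) = 0.048885
c = 2·arcsin(√a) = 0.445885 rad = 25.5473°
d = R·c = 6371 × 0.445885 = 2840.7 km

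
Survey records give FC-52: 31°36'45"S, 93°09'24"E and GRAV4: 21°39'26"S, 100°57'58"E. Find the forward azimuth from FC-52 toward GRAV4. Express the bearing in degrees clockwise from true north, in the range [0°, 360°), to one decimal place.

36.9°

FC-52: φ = -31.61250°, λ = +93.15667°
GRAV4: φ = -21.65722°, λ = +100.96611°
Δλ = 7.8094°
y = sin Δλ · cos φ₂ = 0.126287
x = cos φ₁ sin φ₂ − sin φ₁ cos φ₂ cos Δλ = 0.168361
θ = atan2(y, x) = 36.8734° → 36.8734° (mod 360°)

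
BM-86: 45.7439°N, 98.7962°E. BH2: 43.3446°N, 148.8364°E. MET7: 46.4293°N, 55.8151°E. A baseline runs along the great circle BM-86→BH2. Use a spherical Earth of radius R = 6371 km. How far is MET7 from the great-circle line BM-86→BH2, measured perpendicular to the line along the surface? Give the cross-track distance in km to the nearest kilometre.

δ₁₃ = central angle BM-86→MET7 = 0.513935 rad  (haversine)
θ₁₃ = bearing BM-86→MET7 = 287.090°,  θ₁₂ = bearing BM-86→BH2 = 75.469°
dₓₜ = R·arcsin(sin δ₁₃ · sin(θ₁₃ − θ₁₂)) = 6371·arcsin(0.49161·sin(211.621°)) = -1660.849 km
|dₓₜ| = 1660.849 km

1661 km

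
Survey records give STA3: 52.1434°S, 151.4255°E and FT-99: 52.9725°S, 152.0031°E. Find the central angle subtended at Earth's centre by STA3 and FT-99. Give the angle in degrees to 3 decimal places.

Δφ = -0.8291°,  Δλ = 0.5776°
a = sin²(Δφ/2) + cos φ₁ cos φ₂ sin²(Δλ/2) = 0.000062
c = 2·arcsin(√a) = 0.015715 rad = 0.9004°

0.900°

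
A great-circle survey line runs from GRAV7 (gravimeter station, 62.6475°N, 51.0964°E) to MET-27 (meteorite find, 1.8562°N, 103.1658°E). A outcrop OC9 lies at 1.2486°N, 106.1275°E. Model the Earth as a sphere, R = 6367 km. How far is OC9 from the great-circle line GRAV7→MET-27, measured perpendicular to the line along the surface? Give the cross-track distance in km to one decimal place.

278.5 km

δ₁₃ = central angle GRAV7→OC9 = 1.284267 rad  (haversine)
θ₁₃ = bearing GRAV7→OC9 = 121.341°,  θ₁₂ = bearing GRAV7→MET-27 = 123.953°
dₓₜ = R·arcsin(sin δ₁₃ · sin(θ₁₃ − θ₁₂)) = 6367·arcsin(0.95923·sin(-2.613°)) = -278.492 km
|dₓₜ| = 278.492 km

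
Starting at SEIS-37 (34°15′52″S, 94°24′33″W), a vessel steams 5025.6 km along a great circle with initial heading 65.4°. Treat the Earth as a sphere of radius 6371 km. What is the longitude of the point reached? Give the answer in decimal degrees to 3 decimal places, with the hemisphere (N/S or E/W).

53.658°W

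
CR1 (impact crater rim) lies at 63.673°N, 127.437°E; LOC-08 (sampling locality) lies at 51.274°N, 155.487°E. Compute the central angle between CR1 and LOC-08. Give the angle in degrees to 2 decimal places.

Δφ = -12.3990°,  Δλ = 28.0500°
a = sin²(Δφ/2) + cos φ₁ cos φ₂ sin²(Δλ/2) = 0.027957
c = 2·arcsin(√a) = 0.335984 rad = 19.2505°

19.25°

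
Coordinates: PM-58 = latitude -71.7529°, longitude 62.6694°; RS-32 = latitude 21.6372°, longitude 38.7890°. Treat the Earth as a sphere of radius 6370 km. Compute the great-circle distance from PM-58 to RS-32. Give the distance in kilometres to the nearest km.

10542 km

Δφ = 93.3901°,  Δλ = -23.8804°
a = sin²(Δφ/2) + cos φ₁ cos φ₂ sin²(Δλ/2) = 0.542025
c = 2·arcsin(√a) = 1.654946 rad = 94.8214°
d = R·c = 6370 × 1.654946 = 10542.0 km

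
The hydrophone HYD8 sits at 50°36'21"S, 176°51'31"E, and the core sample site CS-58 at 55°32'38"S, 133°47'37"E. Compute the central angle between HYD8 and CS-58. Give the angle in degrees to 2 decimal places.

HYD8: φ = -50.60583°, λ = +176.85861°
CS-58: φ = -55.54389°, λ = +133.79361°
Δφ = -4.9381°,  Δλ = -43.0650°
a = sin²(Δφ/2) + cos φ₁ cos φ₂ sin²(Δλ/2) = 0.050226
c = 2·arcsin(√a) = 0.452064 rad = 25.9013°

25.90°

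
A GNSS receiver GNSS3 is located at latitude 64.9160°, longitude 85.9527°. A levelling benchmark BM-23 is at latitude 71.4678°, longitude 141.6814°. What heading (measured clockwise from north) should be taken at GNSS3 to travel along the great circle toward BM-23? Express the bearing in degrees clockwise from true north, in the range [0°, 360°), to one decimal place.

Δλ = 55.7287°
y = sin Δλ · cos φ₂ = 0.262655
x = cos φ₁ sin φ₂ − sin φ₁ cos φ₂ cos Δλ = 0.239865
θ = atan2(y, x) = 47.5967° → 47.5967° (mod 360°)

47.6°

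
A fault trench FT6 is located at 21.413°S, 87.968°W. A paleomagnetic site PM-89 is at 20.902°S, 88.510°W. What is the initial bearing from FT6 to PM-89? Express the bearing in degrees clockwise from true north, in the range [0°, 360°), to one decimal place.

315.2°

Δλ = -0.5420°
y = sin Δλ · cos φ₂ = -0.008837
x = cos φ₁ sin φ₂ − sin φ₁ cos φ₂ cos Δλ = 0.008903
θ = atan2(y, x) = -44.7861° → 315.2139° (mod 360°)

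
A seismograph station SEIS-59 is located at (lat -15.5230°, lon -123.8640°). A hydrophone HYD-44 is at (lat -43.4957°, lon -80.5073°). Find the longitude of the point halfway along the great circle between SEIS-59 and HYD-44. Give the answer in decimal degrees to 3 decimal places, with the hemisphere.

105.393°W

Bx = cos φ₂ cos Δλ = 0.527453,  By = cos φ₂ sin Δλ = 0.498033
φₘ = atan2(sin φ₁ + sin φ₂, √((cos φ₁ + Bx)² + By²)) = -31.30429°
λₘ = λ₁ + atan2(By, cos φ₁ + Bx) = -105.39306°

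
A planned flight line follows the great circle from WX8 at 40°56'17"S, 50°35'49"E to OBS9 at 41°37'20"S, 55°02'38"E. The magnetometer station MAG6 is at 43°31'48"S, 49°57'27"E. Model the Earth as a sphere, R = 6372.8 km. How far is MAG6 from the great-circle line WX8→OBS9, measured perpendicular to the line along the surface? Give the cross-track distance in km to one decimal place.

WX8: φ = -40.93806°, λ = +50.59694°
OBS9: φ = -41.62222°, λ = +55.04389°
MAG6: φ = -43.53000°, λ = +49.95750°
δ₁₃ = central angle WX8→MAG6 = 0.045986 rad  (haversine)
θ₁₃ = bearing WX8→MAG6 = 190.138°,  θ₁₂ = bearing WX8→OBS9 = 103.032°
dₓₜ = R·arcsin(sin δ₁₃ · sin(θ₁₃ − θ₁₂)) = 6372.8·arcsin(0.04597·sin(87.106°)) = 292.686 km
|dₓₜ| = 292.686 km

292.7 km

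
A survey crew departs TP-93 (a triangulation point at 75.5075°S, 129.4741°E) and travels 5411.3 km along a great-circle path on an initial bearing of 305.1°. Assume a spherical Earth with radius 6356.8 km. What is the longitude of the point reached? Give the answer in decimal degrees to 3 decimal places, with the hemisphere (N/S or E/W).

82.959°E

δ = d/R = 5411.3/6356.8 = 0.851262 rad
φ₂ = arcsin(sin φ₁ cos δ + cos φ₁ sin δ cos θ)
   = arcsin(-0.96818·0.65903 + 0.25025·0.75211·0.57501) = -31.99450°
λ₂ = λ₁ + atan2(sin θ sin δ cos φ₁, cos δ − sin φ₁ sin φ₂) = 82.95924°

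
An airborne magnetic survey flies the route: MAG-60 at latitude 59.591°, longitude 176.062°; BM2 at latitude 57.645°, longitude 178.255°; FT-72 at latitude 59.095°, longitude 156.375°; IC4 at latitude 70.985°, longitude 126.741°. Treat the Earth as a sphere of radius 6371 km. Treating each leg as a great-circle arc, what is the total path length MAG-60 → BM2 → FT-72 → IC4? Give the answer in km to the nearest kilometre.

3414 km

MAG-60→BM2: c = 0.039376 rad, d = 250.86 km
BM2→FT-72: c = 0.200937 rad, d = 1280.17 km
FT-72→IC4: c = 0.295500 rad, d = 1882.63 km
Total = 250.86 + 1280.17 + 1882.63 = 3413.66 km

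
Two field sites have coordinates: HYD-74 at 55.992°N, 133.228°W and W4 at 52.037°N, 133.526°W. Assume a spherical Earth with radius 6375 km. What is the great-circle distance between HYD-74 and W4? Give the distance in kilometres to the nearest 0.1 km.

440.5 km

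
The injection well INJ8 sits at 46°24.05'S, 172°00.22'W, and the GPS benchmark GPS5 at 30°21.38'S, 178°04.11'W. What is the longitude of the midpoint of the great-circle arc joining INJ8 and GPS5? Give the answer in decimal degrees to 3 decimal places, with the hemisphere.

175.375°W

INJ8: φ = -46.40083°, λ = -172.00367°
GPS5: φ = -30.35633°, λ = -178.06850°
Bx = cos φ₂ cos Δλ = 0.858069,  By = cos φ₂ sin Δλ = -0.091169
φₘ = atan2(sin φ₁ + sin φ₂, √((cos φ₁ + Bx)² + By²)) = -38.41718°
λₘ = λ₁ + atan2(By, cos φ₁ + Bx) = -175.37487°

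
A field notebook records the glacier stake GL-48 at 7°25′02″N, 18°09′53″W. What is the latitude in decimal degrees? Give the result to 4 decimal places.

7.4172°N

7° + 25′/60 + 2″/3600 = 7 + 0.41667 + 0.00056 = 7.4172°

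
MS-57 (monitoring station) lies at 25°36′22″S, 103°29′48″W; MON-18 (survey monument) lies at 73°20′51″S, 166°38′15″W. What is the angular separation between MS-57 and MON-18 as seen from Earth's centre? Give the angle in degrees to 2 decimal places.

MS-57: φ = -25.60611°, λ = -103.49667°
MON-18: φ = -73.34750°, λ = -166.63750°
Δφ = -47.7414°,  Δλ = -63.1408°
a = sin²(Δφ/2) + cos φ₁ cos φ₂ sin²(Δλ/2) = 0.234594
c = 2·arcsin(√a) = 1.011239 rad = 57.9397°

57.94°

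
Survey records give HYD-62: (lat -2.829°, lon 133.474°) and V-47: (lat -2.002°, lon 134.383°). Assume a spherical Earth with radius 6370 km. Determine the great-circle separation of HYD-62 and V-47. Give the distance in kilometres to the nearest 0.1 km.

136.6 km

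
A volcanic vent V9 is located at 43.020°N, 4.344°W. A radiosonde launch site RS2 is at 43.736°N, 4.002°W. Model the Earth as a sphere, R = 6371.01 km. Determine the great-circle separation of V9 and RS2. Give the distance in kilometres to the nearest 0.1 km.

84.3 km

Δφ = 0.7160°,  Δλ = 0.3420°
a = sin²(Δφ/2) + cos φ₁ cos φ₂ sin²(Δλ/2) = 0.000044
c = 2·arcsin(√a) = 0.013228 rad = 0.7579°
d = R·c = 6371.01 × 0.013228 = 84.3 km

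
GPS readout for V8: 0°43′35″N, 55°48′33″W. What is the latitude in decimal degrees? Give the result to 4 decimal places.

0° + 43′/60 + 35″/3600 = 0 + 0.71667 + 0.00972 = 0.7264°

0.7264°N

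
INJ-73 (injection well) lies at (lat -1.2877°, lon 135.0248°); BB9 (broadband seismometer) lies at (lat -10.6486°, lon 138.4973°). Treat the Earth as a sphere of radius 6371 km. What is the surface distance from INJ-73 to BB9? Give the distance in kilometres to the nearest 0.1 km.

1109.3 km

Δφ = -9.3609°,  Δλ = 3.4725°
a = sin²(Δφ/2) + cos φ₁ cos φ₂ sin²(Δλ/2) = 0.007560
c = 2·arcsin(√a) = 0.174120 rad = 9.9763°
d = R·c = 6371 × 0.174120 = 1109.3 km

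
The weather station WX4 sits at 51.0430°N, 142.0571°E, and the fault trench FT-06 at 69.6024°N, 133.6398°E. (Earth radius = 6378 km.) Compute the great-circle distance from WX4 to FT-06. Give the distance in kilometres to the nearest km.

2113 km

Δφ = 18.5594°,  Δλ = -8.4173°
a = sin²(Δφ/2) + cos φ₁ cos φ₂ sin²(Δλ/2) = 0.027183
c = 2·arcsin(√a) = 0.331259 rad = 18.9797°
d = R·c = 6378 × 0.331259 = 2112.8 km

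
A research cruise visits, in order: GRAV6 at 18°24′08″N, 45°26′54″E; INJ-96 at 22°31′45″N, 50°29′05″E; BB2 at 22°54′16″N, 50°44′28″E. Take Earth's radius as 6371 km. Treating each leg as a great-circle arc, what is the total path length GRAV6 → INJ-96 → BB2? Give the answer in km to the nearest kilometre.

746 km

GRAV6: φ = +18.40222°, λ = +45.44833°
INJ-96: φ = +22.52917°, λ = +50.48472°
BB2: φ = +22.90444°, λ = +50.74111°
GRAV6→INJ-96: c = 0.109387 rad, d = 696.90 km
INJ-96→BB2: c = 0.007742 rad, d = 49.32 km
Total = 696.90 + 49.32 = 746.23 km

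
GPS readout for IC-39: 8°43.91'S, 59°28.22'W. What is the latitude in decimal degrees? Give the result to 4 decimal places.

8° + 43.91′/60 = 8 + 0.73183 = 8.7318°

8.7318°S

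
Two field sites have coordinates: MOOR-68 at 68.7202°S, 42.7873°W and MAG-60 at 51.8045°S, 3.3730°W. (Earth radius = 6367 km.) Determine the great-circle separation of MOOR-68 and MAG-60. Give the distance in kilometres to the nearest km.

2787 km

Δφ = 16.9157°,  Δλ = 39.4143°
a = sin²(Δφ/2) + cos φ₁ cos φ₂ sin²(Δλ/2) = 0.047151
c = 2·arcsin(√a) = 0.437775 rad = 25.0827°
d = R·c = 6367 × 0.437775 = 2787.3 km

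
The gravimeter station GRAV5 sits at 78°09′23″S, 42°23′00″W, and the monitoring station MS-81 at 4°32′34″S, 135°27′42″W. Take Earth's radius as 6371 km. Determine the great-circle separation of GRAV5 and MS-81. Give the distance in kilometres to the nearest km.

GRAV5: φ = -78.15639°, λ = -42.38333°
MS-81: φ = -4.54278°, λ = -135.46167°
Δφ = 73.6136°,  Δλ = -93.0783°
a = sin²(Δφ/2) + cos φ₁ cos φ₂ sin²(Δλ/2) = 0.466735
c = 2·arcsin(√a) = 1.504217 rad = 86.1853°
d = R·c = 6371 × 1.504217 = 9583.4 km

9583 km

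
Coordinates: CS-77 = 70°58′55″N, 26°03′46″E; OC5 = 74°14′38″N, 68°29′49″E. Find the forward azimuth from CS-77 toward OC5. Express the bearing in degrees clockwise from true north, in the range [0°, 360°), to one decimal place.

CS-77: φ = +70.98194°, λ = +26.06278°
OC5: φ = +74.24389°, λ = +68.49694°
Δλ = 42.4342°
y = sin Δλ · cos φ₂ = 0.183222
x = cos φ₁ sin φ₂ − sin φ₁ cos φ₂ cos Δλ = 0.124148
θ = atan2(y, x) = 55.8790° → 55.8790° (mod 360°)

55.9°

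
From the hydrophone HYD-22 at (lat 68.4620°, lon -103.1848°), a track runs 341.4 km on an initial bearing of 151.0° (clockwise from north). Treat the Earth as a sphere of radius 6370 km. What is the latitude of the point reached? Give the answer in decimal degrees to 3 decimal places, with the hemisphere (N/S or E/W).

δ = d/R = 341.4/6370 = 0.053595 rad
φ₂ = arcsin(sin φ₁ cos δ + cos φ₁ sin δ cos θ)
   = arcsin(0.93017·0.99856 + 0.36712·0.05357·-0.87462) = 65.73273°
λ₂ = λ₁ + atan2(sin θ sin δ cos φ₁, cos δ − sin φ₁ sin φ₂) = -99.56183°

65.733°N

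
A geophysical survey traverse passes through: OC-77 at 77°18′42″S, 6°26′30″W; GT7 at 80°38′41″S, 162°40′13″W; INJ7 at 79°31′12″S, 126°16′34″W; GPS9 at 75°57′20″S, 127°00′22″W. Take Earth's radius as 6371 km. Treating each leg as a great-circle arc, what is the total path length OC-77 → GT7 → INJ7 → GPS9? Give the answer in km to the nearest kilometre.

OC-77: φ = -77.31167°, λ = -6.44167°
GT7: φ = -80.64472°, λ = -162.67028°
INJ7: φ = -79.52000°, λ = -126.27611°
GPS9: φ = -75.95556°, λ = -127.00611°
OC-77→GT7: c = 0.376580 rad, d = 2399.19 km
GT7→INJ7: c = 0.109230 rad, d = 695.91 km
INJ7→GPS9: c = 0.062269 rad, d = 396.72 km
Total = 2399.19 + 695.91 + 396.72 = 3491.82 km

3492 km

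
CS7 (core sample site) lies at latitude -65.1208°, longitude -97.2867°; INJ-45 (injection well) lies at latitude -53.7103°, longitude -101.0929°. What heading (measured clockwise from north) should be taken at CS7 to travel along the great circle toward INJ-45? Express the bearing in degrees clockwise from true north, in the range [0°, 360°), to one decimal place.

348.7°

Δλ = -3.8062°
y = sin Δλ · cos φ₂ = -0.039289
x = cos φ₁ sin φ₂ − sin φ₁ cos φ₂ cos Δλ = 0.196653
θ = atan2(y, x) = -11.2984° → 348.7016° (mod 360°)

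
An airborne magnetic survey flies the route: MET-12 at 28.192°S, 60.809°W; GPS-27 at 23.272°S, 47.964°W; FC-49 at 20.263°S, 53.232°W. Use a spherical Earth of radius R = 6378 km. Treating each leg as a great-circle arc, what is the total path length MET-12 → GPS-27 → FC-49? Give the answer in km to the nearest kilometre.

2038 km

MET-12→GPS-27: c = 0.219283 rad, d = 1398.59 km
GPS-27→FC-49: c = 0.100230 rad, d = 639.26 km
Total = 1398.59 + 639.26 = 2037.85 km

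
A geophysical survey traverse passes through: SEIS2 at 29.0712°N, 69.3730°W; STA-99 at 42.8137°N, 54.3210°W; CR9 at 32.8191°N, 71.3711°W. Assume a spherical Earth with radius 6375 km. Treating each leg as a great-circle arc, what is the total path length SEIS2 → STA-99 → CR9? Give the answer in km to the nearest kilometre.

SEIS2→STA-99: c = 0.319554 rad, d = 2037.16 km
STA-99→CR9: c = 0.291795 rad, d = 1860.19 km
Total = 2037.16 + 1860.19 = 3897.35 km

3897 km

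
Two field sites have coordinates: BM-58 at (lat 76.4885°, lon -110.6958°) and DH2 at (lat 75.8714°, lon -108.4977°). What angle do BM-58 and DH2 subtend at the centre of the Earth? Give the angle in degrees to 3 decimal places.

0.810°

Δφ = -0.6171°,  Δλ = 2.1981°
a = sin²(Δφ/2) + cos φ₁ cos φ₂ sin²(Δλ/2) = 0.000050
c = 2·arcsin(√a) = 0.014140 rad = 0.8101°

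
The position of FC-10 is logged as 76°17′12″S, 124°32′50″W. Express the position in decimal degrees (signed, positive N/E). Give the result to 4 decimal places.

-76.2867°, -124.5472°

lat: 76.2867° S → -76.2867°
lon: 124.5472° W → -124.5472°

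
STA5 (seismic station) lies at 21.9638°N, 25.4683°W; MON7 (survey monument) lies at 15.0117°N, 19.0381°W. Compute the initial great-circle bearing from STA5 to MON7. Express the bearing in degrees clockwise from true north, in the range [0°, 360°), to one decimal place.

137.7°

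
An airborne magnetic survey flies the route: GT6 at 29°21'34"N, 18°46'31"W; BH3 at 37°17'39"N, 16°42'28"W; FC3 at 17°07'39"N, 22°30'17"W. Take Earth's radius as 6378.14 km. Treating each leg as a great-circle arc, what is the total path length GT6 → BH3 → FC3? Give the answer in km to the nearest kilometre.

3220 km

GT6: φ = +29.35944°, λ = -18.77528°
BH3: φ = +37.29417°, λ = -16.70778°
FC3: φ = +17.12750°, λ = -22.50472°
GT6→BH3: c = 0.141719 rad, d = 903.91 km
BH3→FC3: c = 0.363084 rad, d = 2315.80 km
Total = 903.91 + 2315.80 = 3219.71 km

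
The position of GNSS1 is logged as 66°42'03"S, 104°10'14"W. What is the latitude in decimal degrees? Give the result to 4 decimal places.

66.7008°S

66° + 42′/60 + 3″/3600 = 66 + 0.70000 + 0.00083 = 66.7008°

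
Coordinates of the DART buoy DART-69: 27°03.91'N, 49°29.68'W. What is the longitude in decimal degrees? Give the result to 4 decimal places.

49° + 29.68′/60 = 49 + 0.49467 = 49.4947°

49.4947°W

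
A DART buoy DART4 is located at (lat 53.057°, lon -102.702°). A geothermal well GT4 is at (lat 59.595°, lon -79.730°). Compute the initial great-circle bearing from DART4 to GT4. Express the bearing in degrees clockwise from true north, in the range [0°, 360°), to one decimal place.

Δλ = 22.9720°
y = sin Δλ · cos φ₂ = 0.197525
x = cos φ₁ sin φ₂ − sin φ₁ cos φ₂ cos Δλ = 0.145941
θ = atan2(y, x) = 53.5413° → 53.5413° (mod 360°)

53.5°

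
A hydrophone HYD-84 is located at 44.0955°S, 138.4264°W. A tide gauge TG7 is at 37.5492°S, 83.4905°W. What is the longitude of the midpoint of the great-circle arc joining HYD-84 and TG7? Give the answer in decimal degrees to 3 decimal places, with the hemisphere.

Bx = cos φ₂ cos Δλ = 0.455475,  By = cos φ₂ sin Δλ = 0.648939
φₘ = atan2(sin φ₁ + sin φ₂, √((cos φ₁ + Bx)² + By²)) = -44.22460°
λₘ = λ₁ + atan2(By, cos φ₁ + Bx) = -109.48726°

109.487°W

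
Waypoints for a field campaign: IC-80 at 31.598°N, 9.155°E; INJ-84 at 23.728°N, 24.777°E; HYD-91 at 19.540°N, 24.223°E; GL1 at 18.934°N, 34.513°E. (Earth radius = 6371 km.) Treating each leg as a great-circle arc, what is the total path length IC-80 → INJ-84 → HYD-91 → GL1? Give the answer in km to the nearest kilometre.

3319 km

IC-80→INJ-84: c = 0.277377 rad, d = 1767.17 km
INJ-84→HYD-91: c = 0.073645 rad, d = 469.19 km
HYD-91→GL1: c = 0.169870 rad, d = 1082.24 km
Total = 1767.17 + 469.19 + 1082.24 = 3318.60 km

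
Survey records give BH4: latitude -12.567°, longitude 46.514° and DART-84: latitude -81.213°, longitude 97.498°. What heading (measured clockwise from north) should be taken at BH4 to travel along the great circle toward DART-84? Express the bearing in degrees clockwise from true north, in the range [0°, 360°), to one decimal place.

172.8°

Δλ = 50.9840°
y = sin Δλ · cos φ₂ = 0.118691
x = cos φ₁ sin φ₂ − sin φ₁ cos φ₂ cos Δλ = -0.943662
θ = atan2(y, x) = 172.8311° → 172.8311° (mod 360°)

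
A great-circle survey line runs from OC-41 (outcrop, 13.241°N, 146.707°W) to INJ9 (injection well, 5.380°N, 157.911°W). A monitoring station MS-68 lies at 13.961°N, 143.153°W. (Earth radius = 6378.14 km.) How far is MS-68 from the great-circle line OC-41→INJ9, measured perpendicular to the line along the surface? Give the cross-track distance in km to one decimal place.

148.4 km

δ₁₃ = central angle OC-41→MS-68 = 0.061584 rad  (haversine)
θ₁₃ = bearing OC-41→MS-68 = 77.812°,  θ₁₂ = bearing OC-41→INJ9 = 235.606°
dₓₜ = R·arcsin(sin δ₁₃ · sin(θ₁₃ − θ₁₂)) = 6378.14·arcsin(0.06155·sin(-157.794°)) = -148.368 km
|dₓₜ| = 148.368 km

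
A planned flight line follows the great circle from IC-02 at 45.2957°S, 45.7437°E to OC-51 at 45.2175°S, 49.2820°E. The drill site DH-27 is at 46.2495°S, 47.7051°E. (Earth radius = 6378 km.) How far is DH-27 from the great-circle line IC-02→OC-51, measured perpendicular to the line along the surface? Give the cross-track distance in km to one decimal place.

109.4 km

δ₁₃ = central angle IC-02→DH-27 = 0.029106 rad  (haversine)
θ₁₃ = bearing IC-02→DH-27 = 125.583°,  θ₁₂ = bearing IC-02→OC-51 = 89.459°
dₓₜ = R·arcsin(sin δ₁₃ · sin(θ₁₃ − θ₁₂)) = 6378·arcsin(0.02910·sin(36.124°)) = 109.432 km
|dₓₜ| = 109.432 km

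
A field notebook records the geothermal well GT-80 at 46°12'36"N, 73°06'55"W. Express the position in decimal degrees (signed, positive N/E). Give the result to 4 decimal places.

lat: 46.2100° N → +46.2100°
lon: 73.1153° W → -73.1153°

+46.2100°, -73.1153°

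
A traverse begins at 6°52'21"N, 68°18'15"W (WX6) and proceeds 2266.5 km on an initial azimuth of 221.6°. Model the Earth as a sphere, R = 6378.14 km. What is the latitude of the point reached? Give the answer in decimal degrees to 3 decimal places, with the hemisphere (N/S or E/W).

8.402°S

WX6: φ = +6.87250°, λ = -68.30417°
δ = d/R = 2266.5/6378.14 = 0.355354 rad
φ₂ = arcsin(sin φ₁ cos δ + cos φ₁ sin δ cos θ)
   = arcsin(0.11966·0.93752 + 0.99281·0.34792·-0.74780) = -8.40227°
λ₂ = λ₁ + atan2(sin θ sin δ cos φ₁, cos δ − sin φ₁ sin φ₂) = -81.80746°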